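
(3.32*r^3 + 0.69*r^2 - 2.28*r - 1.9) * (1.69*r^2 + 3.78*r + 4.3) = 5.6108*r^5 + 13.7157*r^4 + 13.031*r^3 - 8.8624*r^2 - 16.986*r - 8.17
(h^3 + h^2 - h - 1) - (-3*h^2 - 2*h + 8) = h^3 + 4*h^2 + h - 9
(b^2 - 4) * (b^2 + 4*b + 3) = b^4 + 4*b^3 - b^2 - 16*b - 12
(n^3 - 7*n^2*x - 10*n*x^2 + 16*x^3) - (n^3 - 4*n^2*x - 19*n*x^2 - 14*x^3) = -3*n^2*x + 9*n*x^2 + 30*x^3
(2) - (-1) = 3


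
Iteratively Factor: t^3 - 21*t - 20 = (t - 5)*(t^2 + 5*t + 4) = (t - 5)*(t + 1)*(t + 4)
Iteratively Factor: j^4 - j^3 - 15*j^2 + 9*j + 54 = (j + 2)*(j^3 - 3*j^2 - 9*j + 27) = (j + 2)*(j + 3)*(j^2 - 6*j + 9) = (j - 3)*(j + 2)*(j + 3)*(j - 3)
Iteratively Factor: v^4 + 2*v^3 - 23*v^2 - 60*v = (v + 4)*(v^3 - 2*v^2 - 15*v) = (v - 5)*(v + 4)*(v^2 + 3*v) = (v - 5)*(v + 3)*(v + 4)*(v)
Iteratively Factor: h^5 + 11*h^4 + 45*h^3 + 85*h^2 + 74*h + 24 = (h + 1)*(h^4 + 10*h^3 + 35*h^2 + 50*h + 24) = (h + 1)*(h + 4)*(h^3 + 6*h^2 + 11*h + 6) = (h + 1)^2*(h + 4)*(h^2 + 5*h + 6) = (h + 1)^2*(h + 2)*(h + 4)*(h + 3)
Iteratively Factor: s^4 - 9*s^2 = (s - 3)*(s^3 + 3*s^2) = s*(s - 3)*(s^2 + 3*s) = s^2*(s - 3)*(s + 3)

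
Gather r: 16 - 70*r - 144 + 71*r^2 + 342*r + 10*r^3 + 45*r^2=10*r^3 + 116*r^2 + 272*r - 128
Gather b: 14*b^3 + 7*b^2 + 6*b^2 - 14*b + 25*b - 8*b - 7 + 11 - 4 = 14*b^3 + 13*b^2 + 3*b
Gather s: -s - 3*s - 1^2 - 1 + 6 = 4 - 4*s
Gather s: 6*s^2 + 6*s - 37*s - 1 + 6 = 6*s^2 - 31*s + 5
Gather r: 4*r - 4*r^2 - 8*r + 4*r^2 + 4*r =0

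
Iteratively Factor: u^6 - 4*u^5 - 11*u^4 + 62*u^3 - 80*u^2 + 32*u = (u + 4)*(u^5 - 8*u^4 + 21*u^3 - 22*u^2 + 8*u) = (u - 2)*(u + 4)*(u^4 - 6*u^3 + 9*u^2 - 4*u) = (u - 2)*(u - 1)*(u + 4)*(u^3 - 5*u^2 + 4*u) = (u - 4)*(u - 2)*(u - 1)*(u + 4)*(u^2 - u) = (u - 4)*(u - 2)*(u - 1)^2*(u + 4)*(u)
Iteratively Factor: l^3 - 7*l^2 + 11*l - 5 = (l - 1)*(l^2 - 6*l + 5) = (l - 1)^2*(l - 5)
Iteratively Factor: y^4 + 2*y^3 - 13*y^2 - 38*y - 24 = (y + 3)*(y^3 - y^2 - 10*y - 8) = (y + 2)*(y + 3)*(y^2 - 3*y - 4) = (y - 4)*(y + 2)*(y + 3)*(y + 1)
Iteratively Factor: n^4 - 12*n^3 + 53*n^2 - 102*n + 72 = (n - 3)*(n^3 - 9*n^2 + 26*n - 24) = (n - 4)*(n - 3)*(n^2 - 5*n + 6) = (n - 4)*(n - 3)^2*(n - 2)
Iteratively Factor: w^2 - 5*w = (w - 5)*(w)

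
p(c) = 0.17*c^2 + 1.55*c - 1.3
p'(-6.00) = -0.49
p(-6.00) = -4.48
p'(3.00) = 2.57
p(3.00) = 4.88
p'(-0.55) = 1.36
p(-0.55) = -2.10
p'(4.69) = 3.14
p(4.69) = 9.71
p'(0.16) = 1.60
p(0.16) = -1.05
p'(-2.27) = 0.78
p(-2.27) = -3.94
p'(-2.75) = 0.62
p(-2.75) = -4.28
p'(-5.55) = -0.34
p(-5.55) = -4.67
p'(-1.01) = 1.21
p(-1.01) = -2.69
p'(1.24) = 1.97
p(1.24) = 0.88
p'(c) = 0.34*c + 1.55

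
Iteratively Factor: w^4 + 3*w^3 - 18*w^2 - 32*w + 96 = (w - 2)*(w^3 + 5*w^2 - 8*w - 48) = (w - 2)*(w + 4)*(w^2 + w - 12) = (w - 3)*(w - 2)*(w + 4)*(w + 4)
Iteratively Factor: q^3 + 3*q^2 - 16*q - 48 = (q + 4)*(q^2 - q - 12) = (q - 4)*(q + 4)*(q + 3)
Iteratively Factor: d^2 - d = (d)*(d - 1)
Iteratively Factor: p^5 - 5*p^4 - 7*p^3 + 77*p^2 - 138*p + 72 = (p - 2)*(p^4 - 3*p^3 - 13*p^2 + 51*p - 36) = (p - 2)*(p + 4)*(p^3 - 7*p^2 + 15*p - 9) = (p - 3)*(p - 2)*(p + 4)*(p^2 - 4*p + 3) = (p - 3)*(p - 2)*(p - 1)*(p + 4)*(p - 3)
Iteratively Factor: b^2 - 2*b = (b - 2)*(b)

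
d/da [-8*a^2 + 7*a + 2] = 7 - 16*a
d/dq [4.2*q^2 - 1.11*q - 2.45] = 8.4*q - 1.11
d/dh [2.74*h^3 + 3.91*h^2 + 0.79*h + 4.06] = 8.22*h^2 + 7.82*h + 0.79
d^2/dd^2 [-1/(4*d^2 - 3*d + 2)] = 2*(16*d^2 - 12*d - (8*d - 3)^2 + 8)/(4*d^2 - 3*d + 2)^3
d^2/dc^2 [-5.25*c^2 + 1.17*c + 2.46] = -10.5000000000000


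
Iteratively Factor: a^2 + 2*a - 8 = (a + 4)*(a - 2)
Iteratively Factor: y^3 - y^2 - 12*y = (y)*(y^2 - y - 12) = y*(y - 4)*(y + 3)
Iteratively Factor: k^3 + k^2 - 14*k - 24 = (k + 2)*(k^2 - k - 12) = (k + 2)*(k + 3)*(k - 4)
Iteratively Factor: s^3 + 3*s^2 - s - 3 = (s + 1)*(s^2 + 2*s - 3) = (s + 1)*(s + 3)*(s - 1)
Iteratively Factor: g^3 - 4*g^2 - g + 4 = (g - 1)*(g^2 - 3*g - 4) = (g - 4)*(g - 1)*(g + 1)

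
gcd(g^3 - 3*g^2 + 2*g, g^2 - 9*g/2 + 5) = g - 2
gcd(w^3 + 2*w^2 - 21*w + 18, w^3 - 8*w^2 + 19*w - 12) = w^2 - 4*w + 3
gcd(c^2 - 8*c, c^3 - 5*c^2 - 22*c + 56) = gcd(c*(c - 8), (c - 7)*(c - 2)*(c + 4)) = 1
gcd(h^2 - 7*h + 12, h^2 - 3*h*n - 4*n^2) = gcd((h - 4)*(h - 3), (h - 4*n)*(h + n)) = 1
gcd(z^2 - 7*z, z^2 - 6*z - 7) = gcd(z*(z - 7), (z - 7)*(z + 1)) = z - 7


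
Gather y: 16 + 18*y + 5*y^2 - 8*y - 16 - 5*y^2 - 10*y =0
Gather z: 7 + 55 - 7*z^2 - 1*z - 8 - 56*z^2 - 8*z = -63*z^2 - 9*z + 54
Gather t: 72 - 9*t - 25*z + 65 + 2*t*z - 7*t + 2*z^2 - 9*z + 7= t*(2*z - 16) + 2*z^2 - 34*z + 144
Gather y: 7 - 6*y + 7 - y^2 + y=-y^2 - 5*y + 14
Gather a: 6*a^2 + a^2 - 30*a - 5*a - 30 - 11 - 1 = 7*a^2 - 35*a - 42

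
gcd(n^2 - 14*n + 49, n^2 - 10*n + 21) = n - 7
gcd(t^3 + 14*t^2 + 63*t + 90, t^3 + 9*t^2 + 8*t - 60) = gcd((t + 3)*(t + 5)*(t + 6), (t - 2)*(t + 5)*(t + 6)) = t^2 + 11*t + 30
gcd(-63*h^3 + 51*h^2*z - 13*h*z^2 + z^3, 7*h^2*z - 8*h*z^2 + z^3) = -7*h + z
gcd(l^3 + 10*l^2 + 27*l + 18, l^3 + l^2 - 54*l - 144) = l^2 + 9*l + 18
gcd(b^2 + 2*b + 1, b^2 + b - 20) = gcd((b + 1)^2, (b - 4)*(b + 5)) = 1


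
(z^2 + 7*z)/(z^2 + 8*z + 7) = z/(z + 1)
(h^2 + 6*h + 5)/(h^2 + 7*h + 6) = (h + 5)/(h + 6)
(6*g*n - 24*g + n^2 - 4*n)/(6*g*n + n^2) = (n - 4)/n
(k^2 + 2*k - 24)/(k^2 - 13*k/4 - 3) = 4*(k + 6)/(4*k + 3)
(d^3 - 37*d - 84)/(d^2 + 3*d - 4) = (d^2 - 4*d - 21)/(d - 1)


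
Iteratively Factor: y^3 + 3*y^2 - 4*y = (y + 4)*(y^2 - y) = (y - 1)*(y + 4)*(y)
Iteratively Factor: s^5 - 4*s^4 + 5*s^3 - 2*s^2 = (s - 2)*(s^4 - 2*s^3 + s^2) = s*(s - 2)*(s^3 - 2*s^2 + s) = s*(s - 2)*(s - 1)*(s^2 - s) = s^2*(s - 2)*(s - 1)*(s - 1)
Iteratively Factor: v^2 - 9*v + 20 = (v - 4)*(v - 5)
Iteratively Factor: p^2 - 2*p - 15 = (p - 5)*(p + 3)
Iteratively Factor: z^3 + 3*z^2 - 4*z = (z - 1)*(z^2 + 4*z) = (z - 1)*(z + 4)*(z)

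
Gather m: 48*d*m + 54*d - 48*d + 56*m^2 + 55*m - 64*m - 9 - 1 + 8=6*d + 56*m^2 + m*(48*d - 9) - 2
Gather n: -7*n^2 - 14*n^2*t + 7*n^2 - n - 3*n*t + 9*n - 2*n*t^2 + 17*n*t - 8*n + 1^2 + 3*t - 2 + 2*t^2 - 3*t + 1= -14*n^2*t + n*(-2*t^2 + 14*t) + 2*t^2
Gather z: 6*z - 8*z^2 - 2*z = -8*z^2 + 4*z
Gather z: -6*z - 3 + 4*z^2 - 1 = 4*z^2 - 6*z - 4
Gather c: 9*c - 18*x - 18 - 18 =9*c - 18*x - 36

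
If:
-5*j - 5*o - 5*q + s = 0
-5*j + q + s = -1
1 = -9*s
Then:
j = q/5 + 8/45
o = -6*q/5 - 1/5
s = -1/9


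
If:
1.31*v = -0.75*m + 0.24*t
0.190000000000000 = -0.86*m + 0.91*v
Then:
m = 1.05813953488372*v - 0.22093023255814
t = 8.76501937984496*v - 0.690406976744186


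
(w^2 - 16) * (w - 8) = w^3 - 8*w^2 - 16*w + 128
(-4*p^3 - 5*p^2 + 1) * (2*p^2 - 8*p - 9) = -8*p^5 + 22*p^4 + 76*p^3 + 47*p^2 - 8*p - 9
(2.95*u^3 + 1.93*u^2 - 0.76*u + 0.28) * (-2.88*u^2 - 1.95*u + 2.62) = -8.496*u^5 - 11.3109*u^4 + 6.1543*u^3 + 5.7322*u^2 - 2.5372*u + 0.7336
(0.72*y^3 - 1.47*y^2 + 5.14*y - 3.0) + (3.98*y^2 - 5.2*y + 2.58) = 0.72*y^3 + 2.51*y^2 - 0.0600000000000005*y - 0.42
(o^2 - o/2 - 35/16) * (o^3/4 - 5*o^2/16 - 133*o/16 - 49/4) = o^5/4 - 7*o^4/16 - 557*o^3/64 - 1897*o^2/256 + 6223*o/256 + 1715/64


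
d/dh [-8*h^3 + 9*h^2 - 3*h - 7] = -24*h^2 + 18*h - 3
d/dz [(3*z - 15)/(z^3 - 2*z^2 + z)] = 3*(-2*z^2 + 15*z - 5)/(z^2*(z^3 - 3*z^2 + 3*z - 1))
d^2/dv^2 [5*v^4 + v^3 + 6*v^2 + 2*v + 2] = 60*v^2 + 6*v + 12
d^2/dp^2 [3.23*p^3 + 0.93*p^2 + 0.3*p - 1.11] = 19.38*p + 1.86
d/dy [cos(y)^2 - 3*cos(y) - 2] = (3 - 2*cos(y))*sin(y)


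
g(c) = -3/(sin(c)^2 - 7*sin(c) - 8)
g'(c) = -3*(-2*sin(c)*cos(c) + 7*cos(c))/(sin(c)^2 - 7*sin(c) - 8)^2 = 3*(2*sin(c) - 7)*cos(c)/((sin(c) - 8)^2*(sin(c) + 1)^2)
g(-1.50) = 133.10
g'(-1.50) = -3757.56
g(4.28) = 3.66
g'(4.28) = 16.49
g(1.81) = 0.22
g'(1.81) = 0.02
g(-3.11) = 0.39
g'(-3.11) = 0.35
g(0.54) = 0.26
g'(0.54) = -0.12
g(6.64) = 0.29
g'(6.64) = -0.17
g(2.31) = 0.24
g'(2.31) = 0.07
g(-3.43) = 0.30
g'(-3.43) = 0.19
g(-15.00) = 0.99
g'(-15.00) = 2.07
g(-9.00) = 0.61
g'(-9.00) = 0.87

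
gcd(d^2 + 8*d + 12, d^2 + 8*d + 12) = d^2 + 8*d + 12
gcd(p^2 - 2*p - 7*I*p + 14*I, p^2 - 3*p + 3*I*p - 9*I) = 1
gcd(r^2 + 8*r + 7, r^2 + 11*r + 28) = r + 7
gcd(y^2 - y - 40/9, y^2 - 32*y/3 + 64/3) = y - 8/3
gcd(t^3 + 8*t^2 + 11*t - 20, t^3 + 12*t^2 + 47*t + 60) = t^2 + 9*t + 20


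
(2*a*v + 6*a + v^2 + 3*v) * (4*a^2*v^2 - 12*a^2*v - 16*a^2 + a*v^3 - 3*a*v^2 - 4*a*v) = 8*a^3*v^3 - 104*a^3*v - 96*a^3 + 6*a^2*v^4 - 78*a^2*v^2 - 72*a^2*v + a*v^5 - 13*a*v^3 - 12*a*v^2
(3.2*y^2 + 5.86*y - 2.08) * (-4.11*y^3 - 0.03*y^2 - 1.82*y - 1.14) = -13.152*y^5 - 24.1806*y^4 + 2.549*y^3 - 14.2508*y^2 - 2.8948*y + 2.3712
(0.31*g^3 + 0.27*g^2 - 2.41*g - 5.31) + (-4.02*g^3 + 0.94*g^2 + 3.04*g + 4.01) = -3.71*g^3 + 1.21*g^2 + 0.63*g - 1.3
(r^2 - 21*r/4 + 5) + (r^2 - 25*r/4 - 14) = 2*r^2 - 23*r/2 - 9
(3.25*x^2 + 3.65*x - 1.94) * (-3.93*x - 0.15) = -12.7725*x^3 - 14.832*x^2 + 7.0767*x + 0.291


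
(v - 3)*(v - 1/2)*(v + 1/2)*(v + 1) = v^4 - 2*v^3 - 13*v^2/4 + v/2 + 3/4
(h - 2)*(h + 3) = h^2 + h - 6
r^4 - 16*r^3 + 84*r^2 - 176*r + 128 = (r - 8)*(r - 4)*(r - 2)^2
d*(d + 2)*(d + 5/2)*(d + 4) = d^4 + 17*d^3/2 + 23*d^2 + 20*d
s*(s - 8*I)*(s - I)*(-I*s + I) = -I*s^4 - 9*s^3 + I*s^3 + 9*s^2 + 8*I*s^2 - 8*I*s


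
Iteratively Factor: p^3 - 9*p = (p)*(p^2 - 9) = p*(p - 3)*(p + 3)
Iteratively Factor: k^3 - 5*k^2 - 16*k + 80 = (k + 4)*(k^2 - 9*k + 20) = (k - 5)*(k + 4)*(k - 4)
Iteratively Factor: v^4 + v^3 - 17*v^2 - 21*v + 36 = (v + 3)*(v^3 - 2*v^2 - 11*v + 12) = (v - 1)*(v + 3)*(v^2 - v - 12) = (v - 4)*(v - 1)*(v + 3)*(v + 3)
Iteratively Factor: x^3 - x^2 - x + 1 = (x - 1)*(x^2 - 1) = (x - 1)*(x + 1)*(x - 1)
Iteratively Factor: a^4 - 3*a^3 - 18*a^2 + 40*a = (a)*(a^3 - 3*a^2 - 18*a + 40) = a*(a - 5)*(a^2 + 2*a - 8) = a*(a - 5)*(a + 4)*(a - 2)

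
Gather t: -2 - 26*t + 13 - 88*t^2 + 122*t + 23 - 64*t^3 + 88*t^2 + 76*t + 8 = -64*t^3 + 172*t + 42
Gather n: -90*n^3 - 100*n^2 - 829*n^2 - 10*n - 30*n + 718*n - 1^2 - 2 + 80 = -90*n^3 - 929*n^2 + 678*n + 77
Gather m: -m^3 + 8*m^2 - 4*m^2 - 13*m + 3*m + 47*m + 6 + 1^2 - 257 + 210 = -m^3 + 4*m^2 + 37*m - 40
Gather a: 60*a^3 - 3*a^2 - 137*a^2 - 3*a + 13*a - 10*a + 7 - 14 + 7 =60*a^3 - 140*a^2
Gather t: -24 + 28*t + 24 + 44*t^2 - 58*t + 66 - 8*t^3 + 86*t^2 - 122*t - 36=-8*t^3 + 130*t^2 - 152*t + 30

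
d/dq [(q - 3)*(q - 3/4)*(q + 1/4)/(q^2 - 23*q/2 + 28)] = (32*q^4 - 736*q^3 + 3934*q^2 - 6308*q + 1383)/(8*(4*q^4 - 92*q^3 + 753*q^2 - 2576*q + 3136))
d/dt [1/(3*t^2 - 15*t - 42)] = (5 - 2*t)/(3*(-t^2 + 5*t + 14)^2)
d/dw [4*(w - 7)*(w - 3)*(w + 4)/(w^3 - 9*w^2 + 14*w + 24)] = 12*(-w^4 + 22*w^3 - 145*w^2 + 408*w - 544)/(w^6 - 18*w^5 + 109*w^4 - 204*w^3 - 236*w^2 + 672*w + 576)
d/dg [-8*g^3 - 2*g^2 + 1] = 4*g*(-6*g - 1)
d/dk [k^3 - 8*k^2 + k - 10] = 3*k^2 - 16*k + 1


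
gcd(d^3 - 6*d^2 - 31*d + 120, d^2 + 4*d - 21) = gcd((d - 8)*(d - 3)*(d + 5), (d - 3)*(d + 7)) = d - 3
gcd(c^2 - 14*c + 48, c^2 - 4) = 1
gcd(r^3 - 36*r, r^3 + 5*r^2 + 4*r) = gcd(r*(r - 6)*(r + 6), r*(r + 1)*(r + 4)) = r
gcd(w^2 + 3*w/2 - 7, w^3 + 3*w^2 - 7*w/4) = w + 7/2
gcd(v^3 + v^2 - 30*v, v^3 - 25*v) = v^2 - 5*v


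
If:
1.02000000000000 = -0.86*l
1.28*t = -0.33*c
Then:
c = -3.87878787878788*t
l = -1.19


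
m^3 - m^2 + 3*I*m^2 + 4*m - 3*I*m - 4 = (m - 1)*(m - I)*(m + 4*I)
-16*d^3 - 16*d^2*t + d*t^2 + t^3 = (-4*d + t)*(d + t)*(4*d + t)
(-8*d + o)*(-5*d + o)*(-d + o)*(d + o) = -40*d^4 + 13*d^3*o + 39*d^2*o^2 - 13*d*o^3 + o^4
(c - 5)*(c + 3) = c^2 - 2*c - 15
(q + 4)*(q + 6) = q^2 + 10*q + 24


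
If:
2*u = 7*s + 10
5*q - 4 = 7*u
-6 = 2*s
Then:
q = -69/10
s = -3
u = -11/2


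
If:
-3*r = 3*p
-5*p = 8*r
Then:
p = 0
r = 0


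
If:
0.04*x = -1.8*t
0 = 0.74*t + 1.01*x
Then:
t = 0.00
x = 0.00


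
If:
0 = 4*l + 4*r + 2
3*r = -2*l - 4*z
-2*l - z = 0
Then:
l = -1/6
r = -1/3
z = 1/3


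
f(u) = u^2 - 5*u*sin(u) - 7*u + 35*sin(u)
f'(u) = -5*u*cos(u) + 2*u - 5*sin(u) + 35*cos(u) - 7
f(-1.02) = -25.99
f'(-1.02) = 16.21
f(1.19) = 20.06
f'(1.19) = 1.53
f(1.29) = 20.07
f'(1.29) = -1.31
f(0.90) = 18.40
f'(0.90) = 9.84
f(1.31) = 20.03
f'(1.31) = -1.88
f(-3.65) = 64.79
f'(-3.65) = -63.25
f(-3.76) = 71.65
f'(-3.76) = -61.26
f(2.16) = 9.67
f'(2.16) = -20.28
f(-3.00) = 22.94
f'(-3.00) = -61.79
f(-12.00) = 278.97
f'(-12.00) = 46.48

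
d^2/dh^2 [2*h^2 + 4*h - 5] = 4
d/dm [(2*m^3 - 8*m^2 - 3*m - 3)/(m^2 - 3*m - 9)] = (2*m^4 - 12*m^3 - 27*m^2 + 150*m + 18)/(m^4 - 6*m^3 - 9*m^2 + 54*m + 81)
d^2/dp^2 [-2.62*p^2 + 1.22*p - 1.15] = -5.24000000000000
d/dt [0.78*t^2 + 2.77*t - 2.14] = 1.56*t + 2.77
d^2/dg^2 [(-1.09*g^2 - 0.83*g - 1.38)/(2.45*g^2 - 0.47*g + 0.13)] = (-12.47442*g^3 - 47.61771*g^2 + 11.12055*g + 0.131108)/(14.706125*g^6 - 8.463525*g^5 + 3.96459*g^4 - 1.001993*g^3 + 0.210366*g^2 - 0.023829*g + 0.002197)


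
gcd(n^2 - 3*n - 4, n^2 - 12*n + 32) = n - 4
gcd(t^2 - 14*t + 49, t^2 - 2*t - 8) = 1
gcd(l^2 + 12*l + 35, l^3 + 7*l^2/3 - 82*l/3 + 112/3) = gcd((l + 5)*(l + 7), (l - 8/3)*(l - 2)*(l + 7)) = l + 7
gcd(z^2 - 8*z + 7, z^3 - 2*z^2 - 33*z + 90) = 1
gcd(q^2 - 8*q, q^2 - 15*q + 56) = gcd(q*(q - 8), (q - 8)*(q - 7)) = q - 8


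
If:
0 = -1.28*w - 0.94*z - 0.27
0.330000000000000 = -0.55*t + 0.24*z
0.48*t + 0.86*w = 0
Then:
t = -1.09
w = 0.61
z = -1.11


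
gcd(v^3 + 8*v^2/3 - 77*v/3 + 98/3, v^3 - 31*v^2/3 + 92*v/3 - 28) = v^2 - 13*v/3 + 14/3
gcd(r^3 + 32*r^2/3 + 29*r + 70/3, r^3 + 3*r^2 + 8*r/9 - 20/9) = r^2 + 11*r/3 + 10/3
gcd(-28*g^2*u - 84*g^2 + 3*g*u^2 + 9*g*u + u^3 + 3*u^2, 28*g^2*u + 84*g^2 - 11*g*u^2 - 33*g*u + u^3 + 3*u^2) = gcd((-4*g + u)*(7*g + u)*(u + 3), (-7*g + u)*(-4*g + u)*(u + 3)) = -4*g*u - 12*g + u^2 + 3*u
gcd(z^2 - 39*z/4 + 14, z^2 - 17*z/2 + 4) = z - 8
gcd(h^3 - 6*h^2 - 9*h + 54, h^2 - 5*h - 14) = 1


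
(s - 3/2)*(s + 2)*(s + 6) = s^3 + 13*s^2/2 - 18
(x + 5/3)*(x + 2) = x^2 + 11*x/3 + 10/3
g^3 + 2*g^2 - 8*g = g*(g - 2)*(g + 4)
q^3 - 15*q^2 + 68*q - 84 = (q - 7)*(q - 6)*(q - 2)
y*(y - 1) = y^2 - y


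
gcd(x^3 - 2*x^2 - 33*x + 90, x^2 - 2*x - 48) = x + 6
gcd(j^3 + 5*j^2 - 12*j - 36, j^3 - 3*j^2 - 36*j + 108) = j^2 + 3*j - 18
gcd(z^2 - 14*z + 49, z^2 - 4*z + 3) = 1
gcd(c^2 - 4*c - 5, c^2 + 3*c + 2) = c + 1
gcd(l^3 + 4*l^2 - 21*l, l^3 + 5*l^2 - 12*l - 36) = l - 3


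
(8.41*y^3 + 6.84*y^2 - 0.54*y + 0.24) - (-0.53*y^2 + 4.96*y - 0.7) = 8.41*y^3 + 7.37*y^2 - 5.5*y + 0.94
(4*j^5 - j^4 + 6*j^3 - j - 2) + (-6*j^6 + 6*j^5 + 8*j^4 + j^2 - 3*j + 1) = -6*j^6 + 10*j^5 + 7*j^4 + 6*j^3 + j^2 - 4*j - 1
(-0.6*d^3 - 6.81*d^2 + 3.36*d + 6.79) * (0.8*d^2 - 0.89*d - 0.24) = -0.48*d^5 - 4.914*d^4 + 8.8929*d^3 + 4.076*d^2 - 6.8495*d - 1.6296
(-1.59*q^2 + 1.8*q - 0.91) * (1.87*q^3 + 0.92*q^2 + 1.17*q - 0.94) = -2.9733*q^5 + 1.9032*q^4 - 1.906*q^3 + 2.7634*q^2 - 2.7567*q + 0.8554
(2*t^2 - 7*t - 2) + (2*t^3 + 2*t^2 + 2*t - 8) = 2*t^3 + 4*t^2 - 5*t - 10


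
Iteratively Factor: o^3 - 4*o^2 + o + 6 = (o + 1)*(o^2 - 5*o + 6) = (o - 2)*(o + 1)*(o - 3)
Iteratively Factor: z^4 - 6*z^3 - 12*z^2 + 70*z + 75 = (z + 3)*(z^3 - 9*z^2 + 15*z + 25) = (z - 5)*(z + 3)*(z^2 - 4*z - 5) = (z - 5)*(z + 1)*(z + 3)*(z - 5)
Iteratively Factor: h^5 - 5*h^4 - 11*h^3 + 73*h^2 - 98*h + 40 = (h - 1)*(h^4 - 4*h^3 - 15*h^2 + 58*h - 40) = (h - 2)*(h - 1)*(h^3 - 2*h^2 - 19*h + 20) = (h - 5)*(h - 2)*(h - 1)*(h^2 + 3*h - 4) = (h - 5)*(h - 2)*(h - 1)*(h + 4)*(h - 1)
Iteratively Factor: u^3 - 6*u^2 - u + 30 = (u - 5)*(u^2 - u - 6) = (u - 5)*(u - 3)*(u + 2)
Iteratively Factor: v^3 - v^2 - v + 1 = (v + 1)*(v^2 - 2*v + 1) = (v - 1)*(v + 1)*(v - 1)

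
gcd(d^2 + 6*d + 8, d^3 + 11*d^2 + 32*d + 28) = d + 2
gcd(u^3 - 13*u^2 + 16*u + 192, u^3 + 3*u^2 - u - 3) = u + 3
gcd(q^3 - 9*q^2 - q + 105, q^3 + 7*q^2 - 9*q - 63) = q + 3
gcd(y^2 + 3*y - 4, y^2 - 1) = y - 1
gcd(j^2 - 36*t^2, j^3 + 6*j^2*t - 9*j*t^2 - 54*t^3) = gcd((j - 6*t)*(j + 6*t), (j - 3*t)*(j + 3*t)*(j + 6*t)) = j + 6*t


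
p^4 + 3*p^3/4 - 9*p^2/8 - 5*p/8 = p*(p - 1)*(p + 1/2)*(p + 5/4)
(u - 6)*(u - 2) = u^2 - 8*u + 12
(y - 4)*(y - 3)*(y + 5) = y^3 - 2*y^2 - 23*y + 60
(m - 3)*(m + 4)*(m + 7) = m^3 + 8*m^2 - 5*m - 84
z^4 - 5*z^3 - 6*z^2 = z^2*(z - 6)*(z + 1)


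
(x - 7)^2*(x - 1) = x^3 - 15*x^2 + 63*x - 49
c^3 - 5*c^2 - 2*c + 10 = (c - 5)*(c - sqrt(2))*(c + sqrt(2))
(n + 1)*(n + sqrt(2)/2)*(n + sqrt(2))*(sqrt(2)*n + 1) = sqrt(2)*n^4 + sqrt(2)*n^3 + 4*n^3 + 5*sqrt(2)*n^2/2 + 4*n^2 + n + 5*sqrt(2)*n/2 + 1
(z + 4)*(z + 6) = z^2 + 10*z + 24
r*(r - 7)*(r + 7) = r^3 - 49*r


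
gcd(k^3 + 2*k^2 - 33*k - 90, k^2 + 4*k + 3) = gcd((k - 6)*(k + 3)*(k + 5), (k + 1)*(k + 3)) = k + 3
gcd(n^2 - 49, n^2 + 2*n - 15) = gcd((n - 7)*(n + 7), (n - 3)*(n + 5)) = 1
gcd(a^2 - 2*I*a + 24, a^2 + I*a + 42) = a - 6*I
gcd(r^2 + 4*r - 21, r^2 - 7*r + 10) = 1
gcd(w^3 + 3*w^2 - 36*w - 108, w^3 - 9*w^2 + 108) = w^2 - 3*w - 18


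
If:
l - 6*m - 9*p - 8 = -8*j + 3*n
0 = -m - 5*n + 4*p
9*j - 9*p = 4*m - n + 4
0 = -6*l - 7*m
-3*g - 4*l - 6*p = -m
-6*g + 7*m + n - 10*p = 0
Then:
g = 400/633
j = -1668/3587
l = 1960/3587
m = -1680/3587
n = -1840/3587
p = -160/211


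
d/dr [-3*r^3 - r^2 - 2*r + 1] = -9*r^2 - 2*r - 2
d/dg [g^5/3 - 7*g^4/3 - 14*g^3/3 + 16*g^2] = g*(5*g^3 - 28*g^2 - 42*g + 96)/3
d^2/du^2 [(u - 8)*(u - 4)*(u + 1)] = 6*u - 22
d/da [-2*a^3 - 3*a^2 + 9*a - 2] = -6*a^2 - 6*a + 9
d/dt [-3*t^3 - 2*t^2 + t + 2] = -9*t^2 - 4*t + 1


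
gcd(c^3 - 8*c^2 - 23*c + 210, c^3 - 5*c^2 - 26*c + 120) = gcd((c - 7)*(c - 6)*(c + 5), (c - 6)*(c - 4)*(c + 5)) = c^2 - c - 30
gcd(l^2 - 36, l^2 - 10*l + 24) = l - 6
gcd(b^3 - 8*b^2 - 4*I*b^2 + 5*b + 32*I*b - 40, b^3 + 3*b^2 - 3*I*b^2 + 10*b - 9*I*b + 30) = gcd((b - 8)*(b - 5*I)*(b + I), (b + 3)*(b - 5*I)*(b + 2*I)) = b - 5*I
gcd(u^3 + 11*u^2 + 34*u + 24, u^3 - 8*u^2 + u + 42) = 1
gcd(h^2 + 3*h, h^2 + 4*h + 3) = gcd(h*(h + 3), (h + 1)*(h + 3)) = h + 3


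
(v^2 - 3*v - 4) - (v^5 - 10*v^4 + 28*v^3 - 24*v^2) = -v^5 + 10*v^4 - 28*v^3 + 25*v^2 - 3*v - 4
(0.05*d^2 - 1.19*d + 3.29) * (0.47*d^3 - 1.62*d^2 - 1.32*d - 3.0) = 0.0235*d^5 - 0.6403*d^4 + 3.4081*d^3 - 3.909*d^2 - 0.772800000000001*d - 9.87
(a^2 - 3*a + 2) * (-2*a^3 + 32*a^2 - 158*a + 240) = -2*a^5 + 38*a^4 - 258*a^3 + 778*a^2 - 1036*a + 480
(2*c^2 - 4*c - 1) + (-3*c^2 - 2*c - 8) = -c^2 - 6*c - 9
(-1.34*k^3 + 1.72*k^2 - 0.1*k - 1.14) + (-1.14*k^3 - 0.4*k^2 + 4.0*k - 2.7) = -2.48*k^3 + 1.32*k^2 + 3.9*k - 3.84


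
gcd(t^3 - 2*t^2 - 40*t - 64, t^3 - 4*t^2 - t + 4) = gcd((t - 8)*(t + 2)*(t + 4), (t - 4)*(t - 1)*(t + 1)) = 1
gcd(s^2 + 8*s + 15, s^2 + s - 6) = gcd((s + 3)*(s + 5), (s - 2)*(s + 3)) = s + 3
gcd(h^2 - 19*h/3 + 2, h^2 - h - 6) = 1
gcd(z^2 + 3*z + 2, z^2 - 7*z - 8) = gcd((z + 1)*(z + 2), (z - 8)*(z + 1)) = z + 1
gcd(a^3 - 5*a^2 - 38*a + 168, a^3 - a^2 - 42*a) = a^2 - a - 42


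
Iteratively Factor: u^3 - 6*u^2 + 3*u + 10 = (u + 1)*(u^2 - 7*u + 10) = (u - 2)*(u + 1)*(u - 5)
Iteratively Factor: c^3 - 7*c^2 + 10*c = (c - 5)*(c^2 - 2*c) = (c - 5)*(c - 2)*(c)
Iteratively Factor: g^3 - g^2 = (g - 1)*(g^2) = g*(g - 1)*(g)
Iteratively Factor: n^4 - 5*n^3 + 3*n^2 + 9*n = (n + 1)*(n^3 - 6*n^2 + 9*n) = (n - 3)*(n + 1)*(n^2 - 3*n) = (n - 3)^2*(n + 1)*(n)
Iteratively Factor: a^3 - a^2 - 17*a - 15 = (a + 3)*(a^2 - 4*a - 5) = (a - 5)*(a + 3)*(a + 1)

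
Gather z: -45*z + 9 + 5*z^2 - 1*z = 5*z^2 - 46*z + 9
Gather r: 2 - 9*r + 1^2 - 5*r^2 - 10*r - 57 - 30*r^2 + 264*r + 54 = -35*r^2 + 245*r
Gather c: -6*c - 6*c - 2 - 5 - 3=-12*c - 10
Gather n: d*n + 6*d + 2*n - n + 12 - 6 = 6*d + n*(d + 1) + 6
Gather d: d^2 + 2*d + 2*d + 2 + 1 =d^2 + 4*d + 3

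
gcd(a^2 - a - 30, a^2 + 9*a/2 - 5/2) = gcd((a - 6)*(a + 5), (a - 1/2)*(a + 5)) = a + 5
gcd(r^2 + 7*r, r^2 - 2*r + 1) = 1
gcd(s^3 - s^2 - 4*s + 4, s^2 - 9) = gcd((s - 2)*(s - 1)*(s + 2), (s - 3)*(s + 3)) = 1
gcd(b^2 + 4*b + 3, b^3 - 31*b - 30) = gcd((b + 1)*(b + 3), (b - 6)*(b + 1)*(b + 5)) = b + 1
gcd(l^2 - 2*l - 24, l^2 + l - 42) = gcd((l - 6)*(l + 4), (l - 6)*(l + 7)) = l - 6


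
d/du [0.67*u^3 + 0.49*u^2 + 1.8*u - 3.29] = 2.01*u^2 + 0.98*u + 1.8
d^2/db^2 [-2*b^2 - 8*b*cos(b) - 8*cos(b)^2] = 8*b*cos(b) - 32*sin(b)^2 + 16*sin(b) + 12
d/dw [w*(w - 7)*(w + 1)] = 3*w^2 - 12*w - 7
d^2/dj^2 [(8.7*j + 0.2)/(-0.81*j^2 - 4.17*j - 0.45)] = (-(1.62*j + 4.17)*(3.24*j + 8.34)*(8.7*j + 0.2) + (42.282*j + 72.882)*(0.81*j^2 + 4.17*j + 0.45))/(0.81*j^2 + 4.17*j + 0.45)^3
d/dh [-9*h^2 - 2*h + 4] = -18*h - 2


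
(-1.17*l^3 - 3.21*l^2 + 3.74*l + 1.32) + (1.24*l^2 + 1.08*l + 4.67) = -1.17*l^3 - 1.97*l^2 + 4.82*l + 5.99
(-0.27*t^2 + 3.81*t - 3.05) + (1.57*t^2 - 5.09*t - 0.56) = 1.3*t^2 - 1.28*t - 3.61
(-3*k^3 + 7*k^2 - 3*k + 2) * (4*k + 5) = -12*k^4 + 13*k^3 + 23*k^2 - 7*k + 10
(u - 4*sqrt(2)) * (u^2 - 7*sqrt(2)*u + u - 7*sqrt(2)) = u^3 - 11*sqrt(2)*u^2 + u^2 - 11*sqrt(2)*u + 56*u + 56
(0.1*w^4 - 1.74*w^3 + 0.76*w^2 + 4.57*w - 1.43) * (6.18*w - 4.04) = 0.618*w^5 - 11.1572*w^4 + 11.7264*w^3 + 25.1722*w^2 - 27.3002*w + 5.7772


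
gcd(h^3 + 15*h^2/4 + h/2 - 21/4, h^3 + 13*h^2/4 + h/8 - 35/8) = h^2 + 3*h/4 - 7/4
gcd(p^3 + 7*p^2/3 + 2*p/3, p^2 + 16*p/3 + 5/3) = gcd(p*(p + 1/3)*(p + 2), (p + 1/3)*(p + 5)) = p + 1/3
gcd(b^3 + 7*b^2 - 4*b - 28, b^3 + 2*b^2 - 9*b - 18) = b + 2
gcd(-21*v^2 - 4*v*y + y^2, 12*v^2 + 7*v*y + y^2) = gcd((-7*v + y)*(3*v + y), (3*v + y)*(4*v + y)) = 3*v + y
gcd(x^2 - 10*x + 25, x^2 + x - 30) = x - 5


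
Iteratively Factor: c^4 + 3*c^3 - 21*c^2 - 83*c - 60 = (c - 5)*(c^3 + 8*c^2 + 19*c + 12) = (c - 5)*(c + 4)*(c^2 + 4*c + 3) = (c - 5)*(c + 1)*(c + 4)*(c + 3)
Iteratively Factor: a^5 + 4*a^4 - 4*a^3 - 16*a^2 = (a)*(a^4 + 4*a^3 - 4*a^2 - 16*a) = a*(a + 2)*(a^3 + 2*a^2 - 8*a) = a*(a - 2)*(a + 2)*(a^2 + 4*a) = a^2*(a - 2)*(a + 2)*(a + 4)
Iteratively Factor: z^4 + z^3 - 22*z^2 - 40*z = (z)*(z^3 + z^2 - 22*z - 40) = z*(z + 2)*(z^2 - z - 20) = z*(z + 2)*(z + 4)*(z - 5)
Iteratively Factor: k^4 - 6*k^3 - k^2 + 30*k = (k - 5)*(k^3 - k^2 - 6*k) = (k - 5)*(k - 3)*(k^2 + 2*k) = (k - 5)*(k - 3)*(k + 2)*(k)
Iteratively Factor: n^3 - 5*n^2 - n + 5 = (n - 5)*(n^2 - 1) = (n - 5)*(n - 1)*(n + 1)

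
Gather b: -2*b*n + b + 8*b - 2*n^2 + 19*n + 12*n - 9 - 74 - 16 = b*(9 - 2*n) - 2*n^2 + 31*n - 99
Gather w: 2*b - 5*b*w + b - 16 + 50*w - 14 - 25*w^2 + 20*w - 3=3*b - 25*w^2 + w*(70 - 5*b) - 33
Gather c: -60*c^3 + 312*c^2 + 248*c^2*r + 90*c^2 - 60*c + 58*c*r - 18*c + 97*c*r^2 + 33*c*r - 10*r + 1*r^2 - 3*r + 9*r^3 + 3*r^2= -60*c^3 + c^2*(248*r + 402) + c*(97*r^2 + 91*r - 78) + 9*r^3 + 4*r^2 - 13*r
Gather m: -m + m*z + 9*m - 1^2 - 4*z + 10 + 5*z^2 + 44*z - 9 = m*(z + 8) + 5*z^2 + 40*z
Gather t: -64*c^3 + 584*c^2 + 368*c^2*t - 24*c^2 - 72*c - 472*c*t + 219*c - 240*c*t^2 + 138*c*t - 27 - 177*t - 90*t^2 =-64*c^3 + 560*c^2 + 147*c + t^2*(-240*c - 90) + t*(368*c^2 - 334*c - 177) - 27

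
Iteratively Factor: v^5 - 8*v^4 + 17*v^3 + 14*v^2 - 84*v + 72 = (v - 2)*(v^4 - 6*v^3 + 5*v^2 + 24*v - 36) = (v - 2)^2*(v^3 - 4*v^2 - 3*v + 18) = (v - 2)^2*(v + 2)*(v^2 - 6*v + 9) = (v - 3)*(v - 2)^2*(v + 2)*(v - 3)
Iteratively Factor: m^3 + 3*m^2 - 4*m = (m)*(m^2 + 3*m - 4) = m*(m + 4)*(m - 1)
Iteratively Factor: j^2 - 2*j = (j - 2)*(j)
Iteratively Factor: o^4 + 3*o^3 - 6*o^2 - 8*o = (o + 1)*(o^3 + 2*o^2 - 8*o) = (o - 2)*(o + 1)*(o^2 + 4*o) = (o - 2)*(o + 1)*(o + 4)*(o)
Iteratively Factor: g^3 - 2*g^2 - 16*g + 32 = (g - 2)*(g^2 - 16) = (g - 4)*(g - 2)*(g + 4)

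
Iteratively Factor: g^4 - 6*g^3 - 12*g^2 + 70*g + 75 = (g + 1)*(g^3 - 7*g^2 - 5*g + 75) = (g + 1)*(g + 3)*(g^2 - 10*g + 25) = (g - 5)*(g + 1)*(g + 3)*(g - 5)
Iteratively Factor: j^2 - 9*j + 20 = (j - 4)*(j - 5)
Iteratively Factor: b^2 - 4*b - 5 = (b - 5)*(b + 1)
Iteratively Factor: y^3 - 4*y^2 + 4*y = (y)*(y^2 - 4*y + 4) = y*(y - 2)*(y - 2)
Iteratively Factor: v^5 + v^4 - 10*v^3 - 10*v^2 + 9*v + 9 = (v - 1)*(v^4 + 2*v^3 - 8*v^2 - 18*v - 9) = (v - 3)*(v - 1)*(v^3 + 5*v^2 + 7*v + 3) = (v - 3)*(v - 1)*(v + 3)*(v^2 + 2*v + 1) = (v - 3)*(v - 1)*(v + 1)*(v + 3)*(v + 1)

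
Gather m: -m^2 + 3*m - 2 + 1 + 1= -m^2 + 3*m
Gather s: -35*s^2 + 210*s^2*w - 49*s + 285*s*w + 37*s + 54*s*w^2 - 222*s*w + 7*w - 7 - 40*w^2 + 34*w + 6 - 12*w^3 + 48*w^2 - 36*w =s^2*(210*w - 35) + s*(54*w^2 + 63*w - 12) - 12*w^3 + 8*w^2 + 5*w - 1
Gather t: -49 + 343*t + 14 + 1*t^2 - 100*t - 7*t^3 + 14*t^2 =-7*t^3 + 15*t^2 + 243*t - 35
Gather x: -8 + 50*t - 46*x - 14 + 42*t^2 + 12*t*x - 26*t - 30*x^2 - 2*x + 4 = 42*t^2 + 24*t - 30*x^2 + x*(12*t - 48) - 18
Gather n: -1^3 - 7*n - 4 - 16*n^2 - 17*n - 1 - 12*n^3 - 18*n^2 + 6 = -12*n^3 - 34*n^2 - 24*n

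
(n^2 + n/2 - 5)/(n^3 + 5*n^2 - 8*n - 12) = (n + 5/2)/(n^2 + 7*n + 6)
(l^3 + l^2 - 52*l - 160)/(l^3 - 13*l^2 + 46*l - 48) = (l^2 + 9*l + 20)/(l^2 - 5*l + 6)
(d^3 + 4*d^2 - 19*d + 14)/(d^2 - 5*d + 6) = (d^2 + 6*d - 7)/(d - 3)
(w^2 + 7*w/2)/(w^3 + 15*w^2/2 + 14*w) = 1/(w + 4)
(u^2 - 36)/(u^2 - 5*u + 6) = (u^2 - 36)/(u^2 - 5*u + 6)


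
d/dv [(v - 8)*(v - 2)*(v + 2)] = 3*v^2 - 16*v - 4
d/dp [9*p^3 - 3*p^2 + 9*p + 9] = 27*p^2 - 6*p + 9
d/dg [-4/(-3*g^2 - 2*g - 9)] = 8*(-3*g - 1)/(3*g^2 + 2*g + 9)^2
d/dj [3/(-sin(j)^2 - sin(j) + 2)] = 3*(2*sin(j) + 1)*cos(j)/(sin(j)^2 + sin(j) - 2)^2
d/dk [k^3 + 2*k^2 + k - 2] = 3*k^2 + 4*k + 1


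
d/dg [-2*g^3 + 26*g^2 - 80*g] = -6*g^2 + 52*g - 80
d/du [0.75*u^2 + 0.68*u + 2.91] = 1.5*u + 0.68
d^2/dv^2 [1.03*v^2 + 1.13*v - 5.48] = 2.06000000000000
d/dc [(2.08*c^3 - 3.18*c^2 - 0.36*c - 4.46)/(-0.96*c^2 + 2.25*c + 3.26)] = (-1.9968*c^4 + 9.36*c^3 + 12.8418*c^2 - 29.2968*c + 8.8614)/(0.9216*c^4 - 4.32*c^3 - 1.1967*c^2 + 14.67*c + 10.6276)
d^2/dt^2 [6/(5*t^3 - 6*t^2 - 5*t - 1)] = 12*(3*(2 - 5*t)*(-5*t^3 + 6*t^2 + 5*t + 1) - (-15*t^2 + 12*t + 5)^2)/(-5*t^3 + 6*t^2 + 5*t + 1)^3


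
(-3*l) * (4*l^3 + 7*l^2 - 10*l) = -12*l^4 - 21*l^3 + 30*l^2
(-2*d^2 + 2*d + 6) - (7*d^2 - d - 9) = -9*d^2 + 3*d + 15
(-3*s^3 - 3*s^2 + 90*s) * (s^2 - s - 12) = -3*s^5 + 129*s^3 - 54*s^2 - 1080*s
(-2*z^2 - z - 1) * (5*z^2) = -10*z^4 - 5*z^3 - 5*z^2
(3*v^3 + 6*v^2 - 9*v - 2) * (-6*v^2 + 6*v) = -18*v^5 - 18*v^4 + 90*v^3 - 42*v^2 - 12*v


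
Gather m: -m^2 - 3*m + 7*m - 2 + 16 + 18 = -m^2 + 4*m + 32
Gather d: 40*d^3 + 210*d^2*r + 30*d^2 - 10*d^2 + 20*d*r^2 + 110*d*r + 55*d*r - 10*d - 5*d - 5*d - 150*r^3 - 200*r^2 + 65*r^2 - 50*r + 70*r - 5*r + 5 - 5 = 40*d^3 + d^2*(210*r + 20) + d*(20*r^2 + 165*r - 20) - 150*r^3 - 135*r^2 + 15*r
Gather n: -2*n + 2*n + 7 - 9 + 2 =0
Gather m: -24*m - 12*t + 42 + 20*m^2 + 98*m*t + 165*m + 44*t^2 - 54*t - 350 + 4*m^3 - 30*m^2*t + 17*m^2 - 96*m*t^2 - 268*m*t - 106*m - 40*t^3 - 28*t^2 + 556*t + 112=4*m^3 + m^2*(37 - 30*t) + m*(-96*t^2 - 170*t + 35) - 40*t^3 + 16*t^2 + 490*t - 196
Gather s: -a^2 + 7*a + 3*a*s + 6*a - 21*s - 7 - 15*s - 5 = -a^2 + 13*a + s*(3*a - 36) - 12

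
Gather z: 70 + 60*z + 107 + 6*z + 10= 66*z + 187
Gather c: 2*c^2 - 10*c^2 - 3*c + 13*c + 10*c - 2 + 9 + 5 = -8*c^2 + 20*c + 12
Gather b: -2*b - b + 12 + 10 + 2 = 24 - 3*b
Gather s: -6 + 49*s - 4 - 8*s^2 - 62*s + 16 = -8*s^2 - 13*s + 6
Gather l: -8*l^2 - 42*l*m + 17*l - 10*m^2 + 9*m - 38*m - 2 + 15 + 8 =-8*l^2 + l*(17 - 42*m) - 10*m^2 - 29*m + 21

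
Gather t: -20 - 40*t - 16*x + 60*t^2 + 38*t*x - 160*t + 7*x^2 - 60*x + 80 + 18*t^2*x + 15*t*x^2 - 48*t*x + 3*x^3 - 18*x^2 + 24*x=t^2*(18*x + 60) + t*(15*x^2 - 10*x - 200) + 3*x^3 - 11*x^2 - 52*x + 60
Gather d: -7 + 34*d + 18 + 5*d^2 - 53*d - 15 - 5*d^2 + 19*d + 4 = 0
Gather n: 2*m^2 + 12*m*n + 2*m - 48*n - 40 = 2*m^2 + 2*m + n*(12*m - 48) - 40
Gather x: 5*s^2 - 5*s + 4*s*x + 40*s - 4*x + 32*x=5*s^2 + 35*s + x*(4*s + 28)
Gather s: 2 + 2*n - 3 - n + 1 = n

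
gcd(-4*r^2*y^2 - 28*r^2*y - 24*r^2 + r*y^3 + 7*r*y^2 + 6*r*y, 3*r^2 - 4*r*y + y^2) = 1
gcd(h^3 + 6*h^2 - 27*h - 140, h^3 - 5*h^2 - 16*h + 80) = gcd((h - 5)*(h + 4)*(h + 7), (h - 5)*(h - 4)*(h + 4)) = h^2 - h - 20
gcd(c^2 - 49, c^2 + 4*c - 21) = c + 7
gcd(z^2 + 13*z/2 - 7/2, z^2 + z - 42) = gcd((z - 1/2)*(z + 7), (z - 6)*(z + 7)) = z + 7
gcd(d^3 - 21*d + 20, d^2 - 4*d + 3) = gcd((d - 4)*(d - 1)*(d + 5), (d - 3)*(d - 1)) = d - 1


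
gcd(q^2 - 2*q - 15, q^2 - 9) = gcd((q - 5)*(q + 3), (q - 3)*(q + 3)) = q + 3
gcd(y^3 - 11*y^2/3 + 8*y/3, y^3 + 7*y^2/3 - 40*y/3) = y^2 - 8*y/3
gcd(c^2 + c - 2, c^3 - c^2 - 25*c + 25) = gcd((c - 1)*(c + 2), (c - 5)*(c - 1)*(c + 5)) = c - 1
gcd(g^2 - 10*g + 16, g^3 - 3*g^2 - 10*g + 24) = g - 2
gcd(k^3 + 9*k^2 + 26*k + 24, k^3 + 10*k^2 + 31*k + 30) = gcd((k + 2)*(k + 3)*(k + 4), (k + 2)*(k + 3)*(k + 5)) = k^2 + 5*k + 6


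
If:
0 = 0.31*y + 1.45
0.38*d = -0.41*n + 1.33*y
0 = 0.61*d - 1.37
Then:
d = 2.25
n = -17.25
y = -4.68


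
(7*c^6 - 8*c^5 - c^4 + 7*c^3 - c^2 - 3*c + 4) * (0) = 0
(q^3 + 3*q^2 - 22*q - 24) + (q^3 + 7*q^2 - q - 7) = 2*q^3 + 10*q^2 - 23*q - 31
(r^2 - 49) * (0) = 0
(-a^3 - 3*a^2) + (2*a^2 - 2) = -a^3 - a^2 - 2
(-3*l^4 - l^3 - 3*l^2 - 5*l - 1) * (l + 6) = -3*l^5 - 19*l^4 - 9*l^3 - 23*l^2 - 31*l - 6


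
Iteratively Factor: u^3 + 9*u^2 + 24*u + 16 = (u + 1)*(u^2 + 8*u + 16) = (u + 1)*(u + 4)*(u + 4)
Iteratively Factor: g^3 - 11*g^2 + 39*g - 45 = (g - 5)*(g^2 - 6*g + 9) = (g - 5)*(g - 3)*(g - 3)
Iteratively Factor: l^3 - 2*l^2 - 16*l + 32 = (l - 2)*(l^2 - 16) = (l - 4)*(l - 2)*(l + 4)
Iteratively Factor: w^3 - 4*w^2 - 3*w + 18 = (w - 3)*(w^2 - w - 6) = (w - 3)*(w + 2)*(w - 3)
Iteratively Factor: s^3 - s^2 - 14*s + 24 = (s - 3)*(s^2 + 2*s - 8) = (s - 3)*(s + 4)*(s - 2)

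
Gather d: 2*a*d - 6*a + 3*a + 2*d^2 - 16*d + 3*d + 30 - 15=-3*a + 2*d^2 + d*(2*a - 13) + 15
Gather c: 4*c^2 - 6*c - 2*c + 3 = 4*c^2 - 8*c + 3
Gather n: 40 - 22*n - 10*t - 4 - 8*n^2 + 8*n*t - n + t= -8*n^2 + n*(8*t - 23) - 9*t + 36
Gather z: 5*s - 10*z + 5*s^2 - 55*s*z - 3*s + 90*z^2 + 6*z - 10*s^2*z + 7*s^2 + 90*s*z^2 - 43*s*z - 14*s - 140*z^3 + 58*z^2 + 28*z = 12*s^2 - 12*s - 140*z^3 + z^2*(90*s + 148) + z*(-10*s^2 - 98*s + 24)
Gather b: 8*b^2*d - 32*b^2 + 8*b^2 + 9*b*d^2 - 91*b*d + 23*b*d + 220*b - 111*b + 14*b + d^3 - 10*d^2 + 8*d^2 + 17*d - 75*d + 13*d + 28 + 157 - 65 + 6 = b^2*(8*d - 24) + b*(9*d^2 - 68*d + 123) + d^3 - 2*d^2 - 45*d + 126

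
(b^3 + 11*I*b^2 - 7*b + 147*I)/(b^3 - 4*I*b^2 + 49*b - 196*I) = (b^2 + 4*I*b + 21)/(b^2 - 11*I*b - 28)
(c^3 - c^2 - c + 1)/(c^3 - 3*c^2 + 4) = (c^2 - 2*c + 1)/(c^2 - 4*c + 4)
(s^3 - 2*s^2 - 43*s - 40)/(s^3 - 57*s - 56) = (s + 5)/(s + 7)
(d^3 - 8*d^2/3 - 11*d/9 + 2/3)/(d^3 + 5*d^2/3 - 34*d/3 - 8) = (d - 1/3)/(d + 4)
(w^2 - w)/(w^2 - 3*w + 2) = w/(w - 2)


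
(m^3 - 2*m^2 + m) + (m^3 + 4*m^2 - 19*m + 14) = 2*m^3 + 2*m^2 - 18*m + 14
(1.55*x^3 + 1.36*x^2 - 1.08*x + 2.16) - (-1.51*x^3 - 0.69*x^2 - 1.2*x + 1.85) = 3.06*x^3 + 2.05*x^2 + 0.12*x + 0.31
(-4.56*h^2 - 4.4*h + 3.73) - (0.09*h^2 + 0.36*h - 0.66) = -4.65*h^2 - 4.76*h + 4.39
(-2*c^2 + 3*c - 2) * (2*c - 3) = -4*c^3 + 12*c^2 - 13*c + 6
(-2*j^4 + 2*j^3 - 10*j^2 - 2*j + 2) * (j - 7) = -2*j^5 + 16*j^4 - 24*j^3 + 68*j^2 + 16*j - 14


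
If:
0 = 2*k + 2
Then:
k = -1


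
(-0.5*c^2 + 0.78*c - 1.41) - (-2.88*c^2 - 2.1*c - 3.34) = 2.38*c^2 + 2.88*c + 1.93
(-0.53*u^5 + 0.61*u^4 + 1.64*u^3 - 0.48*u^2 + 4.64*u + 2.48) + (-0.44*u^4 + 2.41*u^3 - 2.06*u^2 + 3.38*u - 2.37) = -0.53*u^5 + 0.17*u^4 + 4.05*u^3 - 2.54*u^2 + 8.02*u + 0.11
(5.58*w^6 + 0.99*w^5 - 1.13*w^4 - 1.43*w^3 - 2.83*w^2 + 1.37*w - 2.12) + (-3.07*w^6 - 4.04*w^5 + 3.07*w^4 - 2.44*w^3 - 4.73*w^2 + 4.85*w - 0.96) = 2.51*w^6 - 3.05*w^5 + 1.94*w^4 - 3.87*w^3 - 7.56*w^2 + 6.22*w - 3.08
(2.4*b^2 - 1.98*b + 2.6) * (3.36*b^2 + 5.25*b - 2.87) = 8.064*b^4 + 5.9472*b^3 - 8.547*b^2 + 19.3326*b - 7.462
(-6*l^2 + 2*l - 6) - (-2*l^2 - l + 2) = -4*l^2 + 3*l - 8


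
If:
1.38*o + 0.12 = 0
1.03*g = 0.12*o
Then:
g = -0.01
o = -0.09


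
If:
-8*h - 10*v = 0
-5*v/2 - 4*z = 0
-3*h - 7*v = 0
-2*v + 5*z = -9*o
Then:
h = 0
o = 0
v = 0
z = 0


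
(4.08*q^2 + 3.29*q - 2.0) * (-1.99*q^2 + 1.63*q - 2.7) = -8.1192*q^4 + 0.103299999999999*q^3 - 1.6733*q^2 - 12.143*q + 5.4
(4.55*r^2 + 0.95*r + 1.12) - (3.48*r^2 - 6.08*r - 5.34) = 1.07*r^2 + 7.03*r + 6.46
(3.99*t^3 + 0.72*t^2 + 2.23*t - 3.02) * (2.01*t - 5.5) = 8.0199*t^4 - 20.4978*t^3 + 0.5223*t^2 - 18.3352*t + 16.61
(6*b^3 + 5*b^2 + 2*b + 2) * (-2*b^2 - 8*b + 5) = -12*b^5 - 58*b^4 - 14*b^3 + 5*b^2 - 6*b + 10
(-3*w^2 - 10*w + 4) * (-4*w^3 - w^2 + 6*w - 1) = 12*w^5 + 43*w^4 - 24*w^3 - 61*w^2 + 34*w - 4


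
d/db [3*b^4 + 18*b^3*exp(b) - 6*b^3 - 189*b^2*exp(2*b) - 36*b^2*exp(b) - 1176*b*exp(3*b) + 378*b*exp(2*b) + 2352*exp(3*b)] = 18*b^3*exp(b) + 12*b^3 - 378*b^2*exp(2*b) + 18*b^2*exp(b) - 18*b^2 - 3528*b*exp(3*b) + 378*b*exp(2*b) - 72*b*exp(b) + 5880*exp(3*b) + 378*exp(2*b)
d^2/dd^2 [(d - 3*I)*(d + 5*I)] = 2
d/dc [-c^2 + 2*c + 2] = 2 - 2*c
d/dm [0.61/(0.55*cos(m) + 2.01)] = 0.3355*sin(m)/(0.55*cos(m) + 2.01)^2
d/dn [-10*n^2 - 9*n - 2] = -20*n - 9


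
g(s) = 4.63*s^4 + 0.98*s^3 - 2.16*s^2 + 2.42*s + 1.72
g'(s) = 18.52*s^3 + 2.94*s^2 - 4.32*s + 2.42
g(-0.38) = 0.53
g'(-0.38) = 3.47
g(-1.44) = 10.74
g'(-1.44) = -40.56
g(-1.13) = 2.36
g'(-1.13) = -15.67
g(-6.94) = 10293.68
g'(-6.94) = -6016.41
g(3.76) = 957.78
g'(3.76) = 1012.22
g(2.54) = 202.71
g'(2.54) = 313.90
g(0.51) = 2.84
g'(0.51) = 3.44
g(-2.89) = 276.01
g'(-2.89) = -407.57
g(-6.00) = 5698.24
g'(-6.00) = -3866.14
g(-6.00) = 5698.24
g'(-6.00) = -3866.14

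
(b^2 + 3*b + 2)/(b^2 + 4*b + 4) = (b + 1)/(b + 2)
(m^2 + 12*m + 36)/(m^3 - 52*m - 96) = (m + 6)/(m^2 - 6*m - 16)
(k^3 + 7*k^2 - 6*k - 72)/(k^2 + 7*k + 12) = (k^2 + 3*k - 18)/(k + 3)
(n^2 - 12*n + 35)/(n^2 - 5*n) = (n - 7)/n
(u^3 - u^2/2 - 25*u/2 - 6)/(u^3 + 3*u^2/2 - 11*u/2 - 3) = (u - 4)/(u - 2)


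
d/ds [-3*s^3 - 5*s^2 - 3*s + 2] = -9*s^2 - 10*s - 3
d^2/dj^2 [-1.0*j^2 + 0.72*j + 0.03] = -2.00000000000000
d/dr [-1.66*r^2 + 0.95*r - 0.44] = 0.95 - 3.32*r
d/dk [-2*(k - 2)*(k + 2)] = -4*k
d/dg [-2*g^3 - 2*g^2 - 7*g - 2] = -6*g^2 - 4*g - 7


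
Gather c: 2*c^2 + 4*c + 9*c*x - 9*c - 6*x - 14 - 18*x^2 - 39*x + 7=2*c^2 + c*(9*x - 5) - 18*x^2 - 45*x - 7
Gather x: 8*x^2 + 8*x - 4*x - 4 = 8*x^2 + 4*x - 4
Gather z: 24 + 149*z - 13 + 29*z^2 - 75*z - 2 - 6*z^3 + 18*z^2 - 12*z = -6*z^3 + 47*z^2 + 62*z + 9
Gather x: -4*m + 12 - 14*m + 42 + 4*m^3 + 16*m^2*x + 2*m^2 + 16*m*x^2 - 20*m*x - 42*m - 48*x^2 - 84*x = 4*m^3 + 2*m^2 - 60*m + x^2*(16*m - 48) + x*(16*m^2 - 20*m - 84) + 54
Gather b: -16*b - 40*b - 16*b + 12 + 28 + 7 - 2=45 - 72*b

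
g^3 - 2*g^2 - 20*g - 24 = (g - 6)*(g + 2)^2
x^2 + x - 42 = (x - 6)*(x + 7)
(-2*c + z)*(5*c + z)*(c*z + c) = -10*c^3*z - 10*c^3 + 3*c^2*z^2 + 3*c^2*z + c*z^3 + c*z^2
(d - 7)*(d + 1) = d^2 - 6*d - 7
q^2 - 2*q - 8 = (q - 4)*(q + 2)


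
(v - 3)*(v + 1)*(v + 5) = v^3 + 3*v^2 - 13*v - 15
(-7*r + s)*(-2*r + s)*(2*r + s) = 28*r^3 - 4*r^2*s - 7*r*s^2 + s^3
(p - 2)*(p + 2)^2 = p^3 + 2*p^2 - 4*p - 8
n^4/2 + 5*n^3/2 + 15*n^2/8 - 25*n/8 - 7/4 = (n/2 + 1)*(n - 1)*(n + 1/2)*(n + 7/2)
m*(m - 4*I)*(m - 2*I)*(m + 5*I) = m^4 - I*m^3 + 22*m^2 - 40*I*m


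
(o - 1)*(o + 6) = o^2 + 5*o - 6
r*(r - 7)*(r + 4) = r^3 - 3*r^2 - 28*r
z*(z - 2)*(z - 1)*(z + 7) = z^4 + 4*z^3 - 19*z^2 + 14*z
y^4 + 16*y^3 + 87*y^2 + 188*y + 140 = (y + 2)^2*(y + 5)*(y + 7)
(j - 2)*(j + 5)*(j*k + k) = j^3*k + 4*j^2*k - 7*j*k - 10*k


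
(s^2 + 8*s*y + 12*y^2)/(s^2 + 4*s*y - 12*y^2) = (-s - 2*y)/(-s + 2*y)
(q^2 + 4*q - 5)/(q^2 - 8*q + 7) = (q + 5)/(q - 7)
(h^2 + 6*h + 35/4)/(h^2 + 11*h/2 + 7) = (h + 5/2)/(h + 2)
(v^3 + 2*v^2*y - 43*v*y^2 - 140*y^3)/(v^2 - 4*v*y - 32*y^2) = (-v^2 + 2*v*y + 35*y^2)/(-v + 8*y)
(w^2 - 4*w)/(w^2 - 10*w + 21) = w*(w - 4)/(w^2 - 10*w + 21)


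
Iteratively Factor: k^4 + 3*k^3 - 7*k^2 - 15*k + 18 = (k - 1)*(k^3 + 4*k^2 - 3*k - 18) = (k - 2)*(k - 1)*(k^2 + 6*k + 9) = (k - 2)*(k - 1)*(k + 3)*(k + 3)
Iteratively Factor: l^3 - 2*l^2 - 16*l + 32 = (l + 4)*(l^2 - 6*l + 8) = (l - 2)*(l + 4)*(l - 4)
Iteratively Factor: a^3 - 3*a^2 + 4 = (a - 2)*(a^2 - a - 2) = (a - 2)^2*(a + 1)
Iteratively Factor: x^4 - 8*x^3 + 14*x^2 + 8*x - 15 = (x + 1)*(x^3 - 9*x^2 + 23*x - 15) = (x - 3)*(x + 1)*(x^2 - 6*x + 5) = (x - 3)*(x - 1)*(x + 1)*(x - 5)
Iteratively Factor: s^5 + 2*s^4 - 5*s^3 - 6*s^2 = (s - 2)*(s^4 + 4*s^3 + 3*s^2) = (s - 2)*(s + 3)*(s^3 + s^2) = s*(s - 2)*(s + 3)*(s^2 + s) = s*(s - 2)*(s + 1)*(s + 3)*(s)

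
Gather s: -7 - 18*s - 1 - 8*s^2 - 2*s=-8*s^2 - 20*s - 8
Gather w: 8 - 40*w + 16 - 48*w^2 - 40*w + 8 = -48*w^2 - 80*w + 32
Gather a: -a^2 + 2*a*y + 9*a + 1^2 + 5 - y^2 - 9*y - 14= -a^2 + a*(2*y + 9) - y^2 - 9*y - 8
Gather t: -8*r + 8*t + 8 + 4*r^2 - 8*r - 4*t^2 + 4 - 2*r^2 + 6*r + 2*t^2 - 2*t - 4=2*r^2 - 10*r - 2*t^2 + 6*t + 8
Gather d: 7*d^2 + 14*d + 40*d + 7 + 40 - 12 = 7*d^2 + 54*d + 35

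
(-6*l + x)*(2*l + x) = -12*l^2 - 4*l*x + x^2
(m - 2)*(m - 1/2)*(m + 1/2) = m^3 - 2*m^2 - m/4 + 1/2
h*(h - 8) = h^2 - 8*h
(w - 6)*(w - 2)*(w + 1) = w^3 - 7*w^2 + 4*w + 12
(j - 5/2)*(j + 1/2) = j^2 - 2*j - 5/4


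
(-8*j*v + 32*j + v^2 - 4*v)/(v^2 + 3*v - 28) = (-8*j + v)/(v + 7)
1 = 1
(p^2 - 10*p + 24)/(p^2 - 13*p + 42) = (p - 4)/(p - 7)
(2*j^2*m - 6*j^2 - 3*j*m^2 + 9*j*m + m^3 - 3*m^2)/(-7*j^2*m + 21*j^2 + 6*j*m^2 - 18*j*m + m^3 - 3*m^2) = (-2*j + m)/(7*j + m)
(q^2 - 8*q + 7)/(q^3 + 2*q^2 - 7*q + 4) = (q - 7)/(q^2 + 3*q - 4)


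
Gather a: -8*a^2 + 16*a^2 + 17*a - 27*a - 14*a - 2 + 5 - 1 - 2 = 8*a^2 - 24*a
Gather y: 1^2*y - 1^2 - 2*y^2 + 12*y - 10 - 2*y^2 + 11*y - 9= -4*y^2 + 24*y - 20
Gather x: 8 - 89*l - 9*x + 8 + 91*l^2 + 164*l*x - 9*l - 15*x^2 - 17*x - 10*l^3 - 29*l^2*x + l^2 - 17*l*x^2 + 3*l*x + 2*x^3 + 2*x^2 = -10*l^3 + 92*l^2 - 98*l + 2*x^3 + x^2*(-17*l - 13) + x*(-29*l^2 + 167*l - 26) + 16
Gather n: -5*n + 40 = 40 - 5*n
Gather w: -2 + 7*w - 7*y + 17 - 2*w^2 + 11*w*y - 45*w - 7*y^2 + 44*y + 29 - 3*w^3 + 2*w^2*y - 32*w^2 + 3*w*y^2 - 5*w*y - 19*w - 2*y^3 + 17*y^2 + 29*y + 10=-3*w^3 + w^2*(2*y - 34) + w*(3*y^2 + 6*y - 57) - 2*y^3 + 10*y^2 + 66*y + 54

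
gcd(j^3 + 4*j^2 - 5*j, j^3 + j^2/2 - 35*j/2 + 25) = j + 5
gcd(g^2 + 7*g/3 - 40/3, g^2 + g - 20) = g + 5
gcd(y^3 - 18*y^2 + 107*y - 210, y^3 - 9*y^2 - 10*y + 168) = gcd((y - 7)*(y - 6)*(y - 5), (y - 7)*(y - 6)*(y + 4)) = y^2 - 13*y + 42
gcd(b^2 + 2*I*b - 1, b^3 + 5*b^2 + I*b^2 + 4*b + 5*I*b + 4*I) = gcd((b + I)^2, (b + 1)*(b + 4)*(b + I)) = b + I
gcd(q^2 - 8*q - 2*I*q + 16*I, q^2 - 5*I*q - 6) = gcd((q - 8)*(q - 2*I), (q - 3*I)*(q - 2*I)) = q - 2*I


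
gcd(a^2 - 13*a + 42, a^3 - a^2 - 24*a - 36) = a - 6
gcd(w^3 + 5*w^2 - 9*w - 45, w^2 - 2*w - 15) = w + 3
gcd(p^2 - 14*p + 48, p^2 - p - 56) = p - 8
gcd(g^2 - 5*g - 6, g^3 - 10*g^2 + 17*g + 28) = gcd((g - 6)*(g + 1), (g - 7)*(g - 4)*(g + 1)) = g + 1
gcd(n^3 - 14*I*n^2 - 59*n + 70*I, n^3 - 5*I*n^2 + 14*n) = n - 7*I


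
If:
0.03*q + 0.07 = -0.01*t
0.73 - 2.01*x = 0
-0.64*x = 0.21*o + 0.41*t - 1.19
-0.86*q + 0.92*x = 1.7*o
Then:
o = 1.63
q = -2.83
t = 1.50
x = 0.36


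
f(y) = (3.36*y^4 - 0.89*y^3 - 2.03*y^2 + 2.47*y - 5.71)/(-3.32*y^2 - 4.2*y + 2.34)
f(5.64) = -25.08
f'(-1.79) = -193.02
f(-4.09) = -26.41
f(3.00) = -5.77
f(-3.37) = -20.29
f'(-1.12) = -3.53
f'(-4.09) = 9.41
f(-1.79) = -29.45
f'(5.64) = -9.94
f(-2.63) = -15.73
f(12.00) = -128.99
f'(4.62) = -7.90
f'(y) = (6.64*y + 4.2)*(3.36*y^4 - 0.89*y^3 - 2.03*y^2 + 2.47*y - 5.71)/(-3.32*y^2 - 4.2*y + 2.34)^2 + (13.44*y^3 - 2.67*y^2 - 4.06*y + 2.47)/(-3.32*y^2 - 4.2*y + 2.34) = (-22.3104*y^5 - 39.3812*y^4 + 38.9256*y^3 + 10.4786*y^2 - 47.4148*y - 18.2022)/(11.0224*y^4 + 27.888*y^3 + 2.1024*y^2 - 19.656*y + 5.4756)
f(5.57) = -24.39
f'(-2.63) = 4.29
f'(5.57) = -9.80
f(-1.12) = -1.56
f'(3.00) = -4.73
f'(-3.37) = 7.53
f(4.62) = -15.98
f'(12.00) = -22.76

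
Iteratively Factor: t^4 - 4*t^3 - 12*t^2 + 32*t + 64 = (t + 2)*(t^3 - 6*t^2 + 32) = (t - 4)*(t + 2)*(t^2 - 2*t - 8) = (t - 4)^2*(t + 2)*(t + 2)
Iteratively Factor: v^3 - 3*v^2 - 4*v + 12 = (v - 3)*(v^2 - 4) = (v - 3)*(v - 2)*(v + 2)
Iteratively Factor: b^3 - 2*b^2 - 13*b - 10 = (b - 5)*(b^2 + 3*b + 2) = (b - 5)*(b + 2)*(b + 1)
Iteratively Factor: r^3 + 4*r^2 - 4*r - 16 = (r + 4)*(r^2 - 4) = (r + 2)*(r + 4)*(r - 2)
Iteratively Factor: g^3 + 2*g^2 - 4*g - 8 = (g + 2)*(g^2 - 4) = (g + 2)^2*(g - 2)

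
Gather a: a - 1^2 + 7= a + 6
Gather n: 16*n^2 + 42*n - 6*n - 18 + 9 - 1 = 16*n^2 + 36*n - 10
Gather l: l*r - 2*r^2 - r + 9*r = l*r - 2*r^2 + 8*r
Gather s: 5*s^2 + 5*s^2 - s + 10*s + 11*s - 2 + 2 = 10*s^2 + 20*s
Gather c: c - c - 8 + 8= 0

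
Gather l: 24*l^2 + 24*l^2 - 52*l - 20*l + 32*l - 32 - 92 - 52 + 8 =48*l^2 - 40*l - 168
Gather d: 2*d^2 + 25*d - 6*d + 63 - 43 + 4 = 2*d^2 + 19*d + 24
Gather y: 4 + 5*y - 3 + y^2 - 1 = y^2 + 5*y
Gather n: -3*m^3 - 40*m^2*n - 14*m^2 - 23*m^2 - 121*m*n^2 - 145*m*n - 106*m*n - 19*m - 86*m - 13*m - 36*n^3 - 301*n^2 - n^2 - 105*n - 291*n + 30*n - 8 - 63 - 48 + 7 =-3*m^3 - 37*m^2 - 118*m - 36*n^3 + n^2*(-121*m - 302) + n*(-40*m^2 - 251*m - 366) - 112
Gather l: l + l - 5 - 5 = 2*l - 10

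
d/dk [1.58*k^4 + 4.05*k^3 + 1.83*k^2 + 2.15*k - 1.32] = 6.32*k^3 + 12.15*k^2 + 3.66*k + 2.15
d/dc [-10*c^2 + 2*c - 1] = 2 - 20*c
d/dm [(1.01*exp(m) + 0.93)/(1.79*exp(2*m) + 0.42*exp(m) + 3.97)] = (-1.8079*exp(2*m) - 3.3294*exp(m) + 3.6191)*exp(m)/(3.2041*exp(4*m) + 1.5036*exp(3*m) + 14.389*exp(2*m) + 3.3348*exp(m) + 15.7609)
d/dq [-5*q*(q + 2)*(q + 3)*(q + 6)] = -20*q^3 - 165*q^2 - 360*q - 180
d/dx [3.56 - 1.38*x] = -1.38000000000000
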